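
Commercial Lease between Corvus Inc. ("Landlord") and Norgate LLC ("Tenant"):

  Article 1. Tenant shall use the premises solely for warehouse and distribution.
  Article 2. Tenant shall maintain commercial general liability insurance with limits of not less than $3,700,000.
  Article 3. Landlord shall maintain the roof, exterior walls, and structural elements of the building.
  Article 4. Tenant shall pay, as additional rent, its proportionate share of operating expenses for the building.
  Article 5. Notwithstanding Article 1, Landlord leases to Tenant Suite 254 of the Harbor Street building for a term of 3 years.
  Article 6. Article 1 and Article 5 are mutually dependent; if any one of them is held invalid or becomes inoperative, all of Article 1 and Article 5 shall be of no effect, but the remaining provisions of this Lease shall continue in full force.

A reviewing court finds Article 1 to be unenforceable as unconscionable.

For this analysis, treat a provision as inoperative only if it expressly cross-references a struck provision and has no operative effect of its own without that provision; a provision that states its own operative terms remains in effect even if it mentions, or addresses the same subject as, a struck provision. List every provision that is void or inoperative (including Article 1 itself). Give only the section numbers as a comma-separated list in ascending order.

1, 5

Article 1 is struck. No other provision's operative terms depend on Article 1. Article 6 declares Article 1 and Article 5 mutually dependent; since one of them has fallen, all of them are of no effect. That brings down Article 5 as well. The remainder continues in force under Article 6. Article 2, Article 3, Article 4, and Article 6 remain in effect.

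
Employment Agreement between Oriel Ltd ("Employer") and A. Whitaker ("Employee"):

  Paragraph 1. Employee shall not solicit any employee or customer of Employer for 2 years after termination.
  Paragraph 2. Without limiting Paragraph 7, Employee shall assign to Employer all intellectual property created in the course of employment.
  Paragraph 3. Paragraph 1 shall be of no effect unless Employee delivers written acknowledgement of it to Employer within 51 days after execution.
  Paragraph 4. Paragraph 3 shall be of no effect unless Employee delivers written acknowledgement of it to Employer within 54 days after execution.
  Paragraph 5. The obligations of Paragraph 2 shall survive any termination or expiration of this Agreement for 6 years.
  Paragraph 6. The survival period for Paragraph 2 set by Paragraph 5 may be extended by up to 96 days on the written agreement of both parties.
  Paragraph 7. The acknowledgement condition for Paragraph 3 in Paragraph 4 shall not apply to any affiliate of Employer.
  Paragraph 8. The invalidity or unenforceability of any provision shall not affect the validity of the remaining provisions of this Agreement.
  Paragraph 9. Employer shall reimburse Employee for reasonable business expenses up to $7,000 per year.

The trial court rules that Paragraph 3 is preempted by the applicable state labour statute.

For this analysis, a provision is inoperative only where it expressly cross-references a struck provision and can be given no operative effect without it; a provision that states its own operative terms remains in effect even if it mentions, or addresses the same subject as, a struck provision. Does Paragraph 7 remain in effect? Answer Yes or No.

Paragraph 3 is struck. Paragraph 4 merely fixes the acknowledgement condition for Paragraph 3; with Paragraph 3 gone it has nothing to operate on and falls away. Paragraph 7 has no operative effect of its own apart from Paragraph 4 and is therefore inoperative. Although Paragraph 2 refers to Paragraph 7, its operative terms do not depend on Paragraph 7, so it remains in effect. Paragraph 8 is a severability clause and preserves every provision that can still be given independent effect. Paragraph 1, Paragraph 2, Paragraph 5, Paragraph 6, Paragraph 8, and Paragraph 9 remain in effect. Paragraph 7 is among the inoperative provisions, so the answer is no.

No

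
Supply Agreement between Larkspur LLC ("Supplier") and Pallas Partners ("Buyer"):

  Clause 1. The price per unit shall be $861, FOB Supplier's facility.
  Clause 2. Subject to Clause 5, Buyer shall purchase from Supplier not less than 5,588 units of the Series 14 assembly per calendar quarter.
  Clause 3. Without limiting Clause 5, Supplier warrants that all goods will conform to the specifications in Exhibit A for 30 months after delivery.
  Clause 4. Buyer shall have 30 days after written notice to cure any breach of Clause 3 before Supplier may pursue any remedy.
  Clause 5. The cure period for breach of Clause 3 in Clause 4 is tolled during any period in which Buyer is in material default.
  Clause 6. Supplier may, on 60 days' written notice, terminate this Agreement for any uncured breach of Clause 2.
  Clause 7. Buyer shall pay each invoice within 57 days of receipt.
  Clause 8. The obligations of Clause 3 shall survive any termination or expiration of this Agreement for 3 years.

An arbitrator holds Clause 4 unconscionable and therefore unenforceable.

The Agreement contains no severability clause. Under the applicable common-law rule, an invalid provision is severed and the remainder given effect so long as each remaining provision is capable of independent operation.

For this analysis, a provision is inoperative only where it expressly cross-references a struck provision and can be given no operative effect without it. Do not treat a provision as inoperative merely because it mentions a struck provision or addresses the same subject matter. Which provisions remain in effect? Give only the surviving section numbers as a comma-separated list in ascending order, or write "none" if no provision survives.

Clause 4 is struck. Clause 5 operates only by reference to Clause 4, so it falls with Clause 4. Clause 2 mentions Clause 5 but its own obligation stands independently of Clause 5, so Clause 2 is not affected. Clause 3 mentions Clause 5 but its own obligation stands independently of Clause 5, so Clause 3 is not affected. Under the stated default rule, only provisions that cannot operate independently fall away; the rest are enforced. The provisions still in force are Clause 1, Clause 2, Clause 3, Clause 6, Clause 7, and Clause 8.

1, 2, 3, 6, 7, 8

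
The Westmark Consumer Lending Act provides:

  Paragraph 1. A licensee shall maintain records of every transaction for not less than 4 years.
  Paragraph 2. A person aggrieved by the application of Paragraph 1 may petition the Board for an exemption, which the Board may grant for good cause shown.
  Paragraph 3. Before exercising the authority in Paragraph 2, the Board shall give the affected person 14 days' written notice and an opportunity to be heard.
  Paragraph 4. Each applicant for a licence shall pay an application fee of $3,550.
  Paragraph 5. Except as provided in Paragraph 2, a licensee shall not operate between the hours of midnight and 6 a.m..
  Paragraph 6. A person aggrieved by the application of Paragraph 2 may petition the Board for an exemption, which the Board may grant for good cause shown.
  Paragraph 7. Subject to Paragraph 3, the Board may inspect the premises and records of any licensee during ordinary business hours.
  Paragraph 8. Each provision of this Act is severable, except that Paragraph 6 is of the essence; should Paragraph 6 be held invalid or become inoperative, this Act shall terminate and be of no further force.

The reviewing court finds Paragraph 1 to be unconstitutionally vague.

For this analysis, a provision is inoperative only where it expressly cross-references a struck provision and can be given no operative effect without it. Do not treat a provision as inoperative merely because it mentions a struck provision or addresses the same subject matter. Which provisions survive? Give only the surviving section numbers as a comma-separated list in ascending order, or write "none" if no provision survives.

Paragraph 1 is struck. Paragraph 2 merely fixes the exemption procedure for Paragraph 1; with Paragraph 1 gone it has nothing to operate on and falls away. The only function of Paragraph 3 is the notice-and-hearing requirement for Paragraph 2, so it cannot stand once Paragraph 2 is removed. Paragraph 6 operates only by reference to Paragraph 2, so it falls with Paragraph 2. Paragraph 8 makes Paragraph 6 an essential term, and Paragraph 6 has been rendered inoperative by the cascade; under Paragraph 8, the entire Act is therefore void. No provision of the Act survives.

none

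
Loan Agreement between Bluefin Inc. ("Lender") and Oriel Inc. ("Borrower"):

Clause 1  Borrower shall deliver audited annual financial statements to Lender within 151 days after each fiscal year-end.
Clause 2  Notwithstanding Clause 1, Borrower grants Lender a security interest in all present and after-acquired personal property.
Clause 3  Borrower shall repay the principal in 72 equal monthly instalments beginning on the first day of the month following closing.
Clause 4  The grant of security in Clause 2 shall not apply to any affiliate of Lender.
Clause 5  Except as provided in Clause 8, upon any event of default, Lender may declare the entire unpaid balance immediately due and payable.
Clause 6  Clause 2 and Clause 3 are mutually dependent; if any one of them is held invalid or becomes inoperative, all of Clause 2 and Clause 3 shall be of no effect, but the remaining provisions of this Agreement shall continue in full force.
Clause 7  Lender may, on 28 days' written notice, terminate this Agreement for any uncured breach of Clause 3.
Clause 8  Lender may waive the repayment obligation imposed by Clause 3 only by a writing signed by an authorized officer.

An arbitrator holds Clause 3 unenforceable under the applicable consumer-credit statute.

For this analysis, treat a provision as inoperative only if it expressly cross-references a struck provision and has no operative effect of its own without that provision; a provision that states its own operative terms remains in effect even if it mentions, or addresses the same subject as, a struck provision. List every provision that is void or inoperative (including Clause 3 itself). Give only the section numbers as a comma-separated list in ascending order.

2, 3, 4, 7, 8

Clause 3 is struck. Clause 7 operates only by reference to Clause 3, so it falls with Clause 3. Clause 8 has no operative effect of its own apart from Clause 3 and is therefore inoperative. Although Clause 5 refers to Clause 8, its operative terms do not depend on Clause 8, so it remains in effect. Clause 6 declares Clause 2 and Clause 3 mutually dependent; since one of them has fallen, all of them are of no effect. That brings down Clause 2 as well. Clause 4 in turn depends solely on a provision now struck and likewise falls. The remainder continues in force under Clause 6. The provisions still in force are Clause 1, Clause 5, and Clause 6.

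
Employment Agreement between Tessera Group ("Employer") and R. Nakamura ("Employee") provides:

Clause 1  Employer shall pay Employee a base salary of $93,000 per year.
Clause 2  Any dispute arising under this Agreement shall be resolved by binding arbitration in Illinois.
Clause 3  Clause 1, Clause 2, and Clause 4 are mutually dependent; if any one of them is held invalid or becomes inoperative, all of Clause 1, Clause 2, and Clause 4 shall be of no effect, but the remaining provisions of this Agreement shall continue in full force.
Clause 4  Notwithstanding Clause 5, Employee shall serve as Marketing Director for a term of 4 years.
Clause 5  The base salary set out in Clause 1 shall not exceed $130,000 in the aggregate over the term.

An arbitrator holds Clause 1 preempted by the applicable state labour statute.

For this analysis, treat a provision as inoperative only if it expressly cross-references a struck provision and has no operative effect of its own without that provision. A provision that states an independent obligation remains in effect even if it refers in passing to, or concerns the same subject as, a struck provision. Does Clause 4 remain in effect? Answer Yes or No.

No

Clause 1 is struck. Clause 5 does nothing except set the aggregate cap on the base salary by reference to Clause 1; with Clause 1 gone it has no independent effect and is inoperative. Clause 3 declares Clause 1, Clause 2, and Clause 4 mutually dependent; since one of them has fallen, all of them are of no effect. That brings down Clause 2 and Clause 4 as well. The remainder continues in force under Clause 3. Only Clause 3 remains in effect. Clause 4 is among the inoperative provisions, so the answer is no.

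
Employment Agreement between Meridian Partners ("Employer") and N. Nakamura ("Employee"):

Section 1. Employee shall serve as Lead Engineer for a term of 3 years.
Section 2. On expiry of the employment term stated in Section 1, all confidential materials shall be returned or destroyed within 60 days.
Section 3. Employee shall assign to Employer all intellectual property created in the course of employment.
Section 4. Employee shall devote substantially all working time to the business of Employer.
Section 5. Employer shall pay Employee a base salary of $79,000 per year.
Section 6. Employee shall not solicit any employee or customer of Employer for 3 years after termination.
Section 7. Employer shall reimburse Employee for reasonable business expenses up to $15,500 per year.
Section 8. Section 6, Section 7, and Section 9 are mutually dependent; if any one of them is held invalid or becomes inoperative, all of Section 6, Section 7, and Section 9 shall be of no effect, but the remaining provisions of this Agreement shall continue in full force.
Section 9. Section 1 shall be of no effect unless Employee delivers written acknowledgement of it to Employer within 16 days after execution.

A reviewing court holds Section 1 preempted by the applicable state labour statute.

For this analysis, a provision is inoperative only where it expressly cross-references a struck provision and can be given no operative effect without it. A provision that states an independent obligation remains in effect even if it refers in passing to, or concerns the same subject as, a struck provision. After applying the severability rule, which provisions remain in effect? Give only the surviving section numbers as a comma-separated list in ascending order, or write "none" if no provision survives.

Section 1 is struck. Section 2 has no operative effect of its own apart from Section 1 and is therefore inoperative. Section 9 operates only by reference to Section 1, so it falls with Section 1. Section 8 declares Section 6, Section 7, and Section 9 mutually dependent; since one of them has fallen, all of them are of no effect. That brings down Section 6 and Section 7 as well. The remainder continues in force under Section 8. The provisions still in force are Section 3, Section 4, Section 5, and Section 8.

3, 4, 5, 8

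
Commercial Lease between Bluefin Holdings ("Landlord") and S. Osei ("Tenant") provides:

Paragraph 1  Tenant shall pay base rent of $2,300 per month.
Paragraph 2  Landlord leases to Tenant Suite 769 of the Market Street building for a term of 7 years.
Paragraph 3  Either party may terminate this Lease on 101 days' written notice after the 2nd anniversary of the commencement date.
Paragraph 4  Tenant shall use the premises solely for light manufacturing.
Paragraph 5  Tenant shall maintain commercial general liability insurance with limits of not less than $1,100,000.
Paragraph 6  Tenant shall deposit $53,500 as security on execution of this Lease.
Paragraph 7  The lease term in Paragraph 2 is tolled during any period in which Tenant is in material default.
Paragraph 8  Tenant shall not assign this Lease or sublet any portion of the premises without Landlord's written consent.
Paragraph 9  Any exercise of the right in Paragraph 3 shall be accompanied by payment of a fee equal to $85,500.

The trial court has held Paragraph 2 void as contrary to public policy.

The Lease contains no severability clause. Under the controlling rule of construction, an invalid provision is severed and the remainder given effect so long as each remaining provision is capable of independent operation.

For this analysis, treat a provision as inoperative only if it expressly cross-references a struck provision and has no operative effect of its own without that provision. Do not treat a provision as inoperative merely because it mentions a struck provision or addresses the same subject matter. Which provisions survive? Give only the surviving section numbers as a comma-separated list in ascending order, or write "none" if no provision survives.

Paragraph 2 is struck. The whole of Paragraph 7 is the tolling of the lease term, defined by reference to Paragraph 2, so Paragraph 7 cannot stand once Paragraph 2 is removed. With no severability clause, the stated default rule severs what cannot stand and enforces each remaining provision that can operate on its own. The provisions still in force are Paragraph 1, Paragraph 3, Paragraph 4, Paragraph 5, Paragraph 6, Paragraph 8, and Paragraph 9.

1, 3, 4, 5, 6, 8, 9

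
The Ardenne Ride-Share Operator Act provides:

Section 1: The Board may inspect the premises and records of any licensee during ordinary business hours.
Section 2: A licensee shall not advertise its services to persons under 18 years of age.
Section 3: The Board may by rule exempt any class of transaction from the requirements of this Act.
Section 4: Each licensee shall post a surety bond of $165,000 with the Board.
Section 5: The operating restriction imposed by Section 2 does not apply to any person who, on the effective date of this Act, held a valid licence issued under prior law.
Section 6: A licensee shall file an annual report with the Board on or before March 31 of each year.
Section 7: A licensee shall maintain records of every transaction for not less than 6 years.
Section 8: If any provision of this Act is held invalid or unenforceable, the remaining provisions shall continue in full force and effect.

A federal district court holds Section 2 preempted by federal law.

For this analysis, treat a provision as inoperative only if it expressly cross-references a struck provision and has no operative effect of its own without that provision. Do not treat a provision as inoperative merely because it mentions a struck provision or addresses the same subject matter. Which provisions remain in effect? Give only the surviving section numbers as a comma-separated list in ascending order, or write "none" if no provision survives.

1, 3, 4, 6, 7, 8

Section 2 is struck. Section 5 operates only by reference to Section 2, so it falls with Section 2. Section 8 is a severability clause and preserves every provision that can still be given independent effect. Section 1, Section 3, Section 4, Section 6, Section 7, and Section 8 remain in effect.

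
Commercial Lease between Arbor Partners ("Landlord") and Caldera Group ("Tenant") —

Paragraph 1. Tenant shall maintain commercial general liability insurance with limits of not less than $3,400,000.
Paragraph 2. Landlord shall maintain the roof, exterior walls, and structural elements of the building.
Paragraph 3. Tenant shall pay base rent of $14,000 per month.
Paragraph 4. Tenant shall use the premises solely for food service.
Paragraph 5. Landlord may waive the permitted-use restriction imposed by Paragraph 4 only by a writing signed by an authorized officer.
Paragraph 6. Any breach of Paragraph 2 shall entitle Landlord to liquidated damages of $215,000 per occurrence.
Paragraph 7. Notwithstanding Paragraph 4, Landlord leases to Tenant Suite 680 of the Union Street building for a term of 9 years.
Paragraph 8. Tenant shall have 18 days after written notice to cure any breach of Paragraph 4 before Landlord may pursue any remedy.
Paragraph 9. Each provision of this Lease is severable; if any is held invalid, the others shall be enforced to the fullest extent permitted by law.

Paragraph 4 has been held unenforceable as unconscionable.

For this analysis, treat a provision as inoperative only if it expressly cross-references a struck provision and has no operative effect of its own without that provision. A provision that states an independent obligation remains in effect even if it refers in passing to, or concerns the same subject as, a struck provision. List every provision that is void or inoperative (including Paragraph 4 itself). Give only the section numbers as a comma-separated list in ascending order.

Paragraph 4 is struck. Paragraph 5 operates only by reference to Paragraph 4, so it falls with Paragraph 4. The only function of Paragraph 8 is the cure period for breach of Paragraph 4, so it cannot stand once Paragraph 4 is removed. Paragraph 7 mentions Paragraph 4 but its own obligation stands independently of Paragraph 4, so Paragraph 7 is not affected. Under the severability clause in Paragraph 9, the remaining provisions continue in force. The provisions still in force are Paragraph 1, Paragraph 2, Paragraph 3, Paragraph 6, Paragraph 7, and Paragraph 9.

4, 5, 8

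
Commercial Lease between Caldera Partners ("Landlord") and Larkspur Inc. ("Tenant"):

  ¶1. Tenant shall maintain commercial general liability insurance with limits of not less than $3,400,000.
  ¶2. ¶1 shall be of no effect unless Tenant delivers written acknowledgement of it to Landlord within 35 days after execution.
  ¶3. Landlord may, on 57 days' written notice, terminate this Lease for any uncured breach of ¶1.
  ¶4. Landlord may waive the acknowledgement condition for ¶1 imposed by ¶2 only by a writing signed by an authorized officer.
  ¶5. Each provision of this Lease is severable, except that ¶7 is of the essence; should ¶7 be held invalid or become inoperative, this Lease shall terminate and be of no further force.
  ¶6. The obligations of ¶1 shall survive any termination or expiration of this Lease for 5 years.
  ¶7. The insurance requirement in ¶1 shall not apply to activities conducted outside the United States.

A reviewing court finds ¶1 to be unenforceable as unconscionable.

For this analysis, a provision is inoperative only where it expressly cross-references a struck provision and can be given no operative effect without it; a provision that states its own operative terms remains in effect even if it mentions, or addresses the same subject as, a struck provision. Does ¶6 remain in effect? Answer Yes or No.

No

¶1 is struck. ¶2 has no operative effect of its own apart from ¶1 and is therefore inoperative. ¶3 has no operative effect of its own apart from ¶1 and is therefore inoperative. ¶6 operates only by reference to ¶1, so it falls with ¶1. ¶7 has no operative effect of its own apart from ¶1 and is therefore inoperative. ¶4 merely fixes the waiver condition for ¶2; with ¶2 gone it has nothing to operate on and falls away. ¶5 makes ¶7 an essential term, and ¶7 has been rendered inoperative by the cascade; under ¶5, the entire Lease is therefore void. No provision of the Lease survives. ¶6 is among the inoperative provisions, so the answer is no.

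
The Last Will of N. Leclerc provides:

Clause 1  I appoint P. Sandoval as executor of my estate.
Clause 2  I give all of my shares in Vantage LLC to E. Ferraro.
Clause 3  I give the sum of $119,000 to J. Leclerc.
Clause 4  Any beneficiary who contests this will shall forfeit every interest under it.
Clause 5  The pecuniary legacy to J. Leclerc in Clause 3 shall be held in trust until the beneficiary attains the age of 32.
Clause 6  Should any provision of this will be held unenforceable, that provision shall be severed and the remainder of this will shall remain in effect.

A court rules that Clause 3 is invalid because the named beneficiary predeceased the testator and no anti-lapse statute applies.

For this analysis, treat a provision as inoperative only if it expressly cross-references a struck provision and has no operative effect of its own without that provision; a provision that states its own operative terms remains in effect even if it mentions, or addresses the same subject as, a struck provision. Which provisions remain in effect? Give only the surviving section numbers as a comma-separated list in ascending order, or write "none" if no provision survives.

1, 2, 4, 6

Clause 3 is struck. Clause 5 operates only by reference to Clause 3, so it falls with Clause 3. Under the severability clause in Clause 6, the remaining provisions continue in force. The provisions still in force are Clause 1, Clause 2, Clause 4, and Clause 6.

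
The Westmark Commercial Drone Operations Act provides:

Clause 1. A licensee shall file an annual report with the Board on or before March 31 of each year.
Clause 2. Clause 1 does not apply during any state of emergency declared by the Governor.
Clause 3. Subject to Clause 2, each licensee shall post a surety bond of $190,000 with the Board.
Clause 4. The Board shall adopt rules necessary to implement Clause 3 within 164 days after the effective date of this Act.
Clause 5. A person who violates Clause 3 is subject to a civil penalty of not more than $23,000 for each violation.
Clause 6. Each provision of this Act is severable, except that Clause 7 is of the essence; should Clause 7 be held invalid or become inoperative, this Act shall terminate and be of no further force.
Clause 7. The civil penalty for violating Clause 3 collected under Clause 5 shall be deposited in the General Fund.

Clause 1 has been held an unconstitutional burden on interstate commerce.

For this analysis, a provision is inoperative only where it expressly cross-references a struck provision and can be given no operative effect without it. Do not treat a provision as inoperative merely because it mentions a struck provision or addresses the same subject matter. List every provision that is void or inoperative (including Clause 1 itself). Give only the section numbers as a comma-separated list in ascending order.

Clause 1 is struck. Clause 2 has no operative effect of its own apart from Clause 1 and is therefore inoperative. Clause 3 mentions Clause 2 but its own obligation stands independently of Clause 2, so Clause 3 is not affected. Clause 6 makes Clause 7 an essential term, but Clause 7 is unaffected, so the severability proviso in Clause 6 preserves the remaining provisions. Clause 3, Clause 4, Clause 5, Clause 6, and Clause 7 remain in effect.

1, 2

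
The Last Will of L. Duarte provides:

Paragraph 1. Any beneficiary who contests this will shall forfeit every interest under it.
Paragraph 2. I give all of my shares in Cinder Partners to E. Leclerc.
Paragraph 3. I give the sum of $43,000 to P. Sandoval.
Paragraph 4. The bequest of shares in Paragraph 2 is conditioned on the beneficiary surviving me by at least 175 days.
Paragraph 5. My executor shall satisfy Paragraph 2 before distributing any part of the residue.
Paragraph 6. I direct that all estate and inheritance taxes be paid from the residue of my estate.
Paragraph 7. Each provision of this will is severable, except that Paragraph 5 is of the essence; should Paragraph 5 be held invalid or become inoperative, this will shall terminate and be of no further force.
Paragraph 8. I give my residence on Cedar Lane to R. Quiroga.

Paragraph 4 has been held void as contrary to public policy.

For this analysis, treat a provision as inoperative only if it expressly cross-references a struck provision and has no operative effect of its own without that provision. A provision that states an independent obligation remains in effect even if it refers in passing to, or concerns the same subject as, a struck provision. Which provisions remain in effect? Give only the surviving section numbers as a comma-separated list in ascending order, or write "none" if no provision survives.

Paragraph 4 is struck. No other provision's operative terms depend on Paragraph 4. Paragraph 7 makes Paragraph 5 an essential term, but Paragraph 5 is unaffected, so the severability proviso in Paragraph 7 preserves the remaining provisions. Paragraph 1, Paragraph 2, Paragraph 3, Paragraph 5, Paragraph 6, Paragraph 7, and Paragraph 8 remain in effect.

1, 2, 3, 5, 6, 7, 8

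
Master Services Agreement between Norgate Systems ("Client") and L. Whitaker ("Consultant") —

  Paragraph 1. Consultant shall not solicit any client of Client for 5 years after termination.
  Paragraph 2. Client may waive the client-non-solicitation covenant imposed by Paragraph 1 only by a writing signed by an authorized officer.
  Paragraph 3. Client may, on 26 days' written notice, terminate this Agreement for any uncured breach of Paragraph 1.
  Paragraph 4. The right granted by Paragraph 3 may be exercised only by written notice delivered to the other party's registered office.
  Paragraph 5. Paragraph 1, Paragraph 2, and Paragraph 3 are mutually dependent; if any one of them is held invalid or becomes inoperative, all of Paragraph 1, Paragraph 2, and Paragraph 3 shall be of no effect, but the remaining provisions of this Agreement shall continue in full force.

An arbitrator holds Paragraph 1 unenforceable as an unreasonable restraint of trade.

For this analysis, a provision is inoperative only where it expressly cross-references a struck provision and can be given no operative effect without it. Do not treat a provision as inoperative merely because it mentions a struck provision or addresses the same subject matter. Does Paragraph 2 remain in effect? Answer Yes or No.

Paragraph 1 is struck. Paragraph 2 merely fixes the waiver condition for Paragraph 1; with Paragraph 1 gone it has nothing to operate on and falls away. The only function of Paragraph 3 is the termination right for breach of Paragraph 1, so it cannot stand once Paragraph 1 is removed. Paragraph 4 merely fixes the notice requirement for Paragraph 3; with Paragraph 3 gone it has nothing to operate on and falls away. Paragraph 5 declares Paragraph 1, Paragraph 2, and Paragraph 3 mutually dependent; since one of them has fallen, all of them are of no effect. The remainder continues in force under Paragraph 5. Only Paragraph 5 remains in effect. Paragraph 2 is among the inoperative provisions, so the answer is no.

No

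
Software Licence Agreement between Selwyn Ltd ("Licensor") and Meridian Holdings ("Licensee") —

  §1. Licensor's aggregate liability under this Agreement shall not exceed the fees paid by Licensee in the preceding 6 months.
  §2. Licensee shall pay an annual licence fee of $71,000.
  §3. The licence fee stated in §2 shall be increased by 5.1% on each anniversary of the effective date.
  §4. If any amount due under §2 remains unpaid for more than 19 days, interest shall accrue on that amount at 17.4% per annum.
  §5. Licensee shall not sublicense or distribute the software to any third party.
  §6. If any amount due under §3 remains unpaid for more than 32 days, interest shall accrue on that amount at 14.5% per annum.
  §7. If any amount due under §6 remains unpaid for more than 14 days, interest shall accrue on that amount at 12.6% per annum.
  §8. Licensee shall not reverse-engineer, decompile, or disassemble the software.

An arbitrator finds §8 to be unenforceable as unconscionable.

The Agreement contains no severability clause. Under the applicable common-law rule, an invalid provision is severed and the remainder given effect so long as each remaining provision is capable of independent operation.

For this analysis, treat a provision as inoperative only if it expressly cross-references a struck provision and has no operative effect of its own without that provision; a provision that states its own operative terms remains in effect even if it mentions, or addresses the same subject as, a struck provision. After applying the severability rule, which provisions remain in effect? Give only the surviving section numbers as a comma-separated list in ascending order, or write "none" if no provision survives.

§8 is struck. No other provision's operative terms depend on §8. Under the stated default rule, only provisions that cannot operate independently fall away; the rest are enforced. §1, §2, §3, §4, §5, §6, and §7 remain in effect.

1, 2, 3, 4, 5, 6, 7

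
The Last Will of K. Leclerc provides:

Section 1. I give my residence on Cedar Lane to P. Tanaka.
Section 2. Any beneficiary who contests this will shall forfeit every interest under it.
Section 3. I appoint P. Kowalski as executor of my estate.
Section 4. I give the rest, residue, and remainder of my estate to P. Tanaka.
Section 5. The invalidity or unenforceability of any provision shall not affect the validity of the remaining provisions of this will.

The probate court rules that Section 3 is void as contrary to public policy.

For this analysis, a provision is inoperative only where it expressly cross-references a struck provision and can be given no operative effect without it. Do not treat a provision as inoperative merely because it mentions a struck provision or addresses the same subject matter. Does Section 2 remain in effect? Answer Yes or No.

Section 3 is struck. Nothing else in the will is defined by reference to Section 3. Section 5 is a severability clause and preserves every provision that can still be given independent effect. Section 1, Section 2, Section 4, and Section 5 remain in effect. Section 2 is among the surviving provisions, so the answer is yes.

Yes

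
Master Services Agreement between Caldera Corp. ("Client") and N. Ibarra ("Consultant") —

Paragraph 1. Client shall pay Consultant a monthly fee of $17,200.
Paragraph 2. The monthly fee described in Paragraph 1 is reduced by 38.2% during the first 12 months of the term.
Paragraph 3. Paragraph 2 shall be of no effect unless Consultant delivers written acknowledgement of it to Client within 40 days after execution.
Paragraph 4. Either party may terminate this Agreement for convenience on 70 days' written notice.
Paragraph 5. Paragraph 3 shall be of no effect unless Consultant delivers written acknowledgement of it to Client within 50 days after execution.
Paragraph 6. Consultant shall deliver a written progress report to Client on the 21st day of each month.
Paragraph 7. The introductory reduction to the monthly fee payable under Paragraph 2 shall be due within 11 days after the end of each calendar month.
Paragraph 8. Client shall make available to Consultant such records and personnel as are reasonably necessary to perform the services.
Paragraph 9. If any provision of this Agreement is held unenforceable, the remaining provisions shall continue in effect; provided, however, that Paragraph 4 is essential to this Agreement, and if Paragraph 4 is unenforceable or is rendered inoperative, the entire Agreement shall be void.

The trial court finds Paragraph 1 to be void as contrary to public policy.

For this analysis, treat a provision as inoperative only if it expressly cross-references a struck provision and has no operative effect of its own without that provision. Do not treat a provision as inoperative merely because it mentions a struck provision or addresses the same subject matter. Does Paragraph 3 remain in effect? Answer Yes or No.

No

Paragraph 1 is struck. Paragraph 2 operates only by reference to Paragraph 1, so it falls with Paragraph 1. Paragraph 3 merely fixes the acknowledgement condition for Paragraph 2; with Paragraph 2 gone it has nothing to operate on and falls away. Paragraph 7 has no operative effect of its own apart from Paragraph 2 and is therefore inoperative. Paragraph 5 merely fixes the acknowledgement condition for Paragraph 3; with Paragraph 3 gone it has nothing to operate on and falls away. Paragraph 9 makes Paragraph 4 an essential term, but Paragraph 4 is unaffected, so the severability proviso in Paragraph 9 preserves the remaining provisions. That leaves Paragraph 4, Paragraph 6, Paragraph 8, and Paragraph 9 in effect. Paragraph 3 is among the inoperative provisions, so the answer is no.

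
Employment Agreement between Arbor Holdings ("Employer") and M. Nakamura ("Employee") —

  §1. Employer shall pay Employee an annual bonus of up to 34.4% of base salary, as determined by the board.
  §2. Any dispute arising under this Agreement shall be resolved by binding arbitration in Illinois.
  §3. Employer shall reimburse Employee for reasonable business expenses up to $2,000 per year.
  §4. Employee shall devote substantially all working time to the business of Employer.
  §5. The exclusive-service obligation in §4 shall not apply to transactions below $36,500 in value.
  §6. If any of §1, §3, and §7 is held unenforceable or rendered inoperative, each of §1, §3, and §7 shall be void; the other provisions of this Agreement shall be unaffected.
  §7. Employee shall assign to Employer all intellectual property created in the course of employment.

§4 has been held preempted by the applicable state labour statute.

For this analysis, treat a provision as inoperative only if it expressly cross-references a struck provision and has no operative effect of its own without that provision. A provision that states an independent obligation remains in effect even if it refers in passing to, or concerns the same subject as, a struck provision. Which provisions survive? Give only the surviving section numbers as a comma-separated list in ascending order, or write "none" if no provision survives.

§4 is struck. The whole of §5 is the carve-out from the exclusive-service obligation, defined by reference to §4, so §5 cannot stand once §4 is removed. §6 ties §1, §3, and §7 together, but none of those is affected here; the remaining provisions continue in force under §6. The provisions still in force are §1, §2, §3, §6, and §7.

1, 2, 3, 6, 7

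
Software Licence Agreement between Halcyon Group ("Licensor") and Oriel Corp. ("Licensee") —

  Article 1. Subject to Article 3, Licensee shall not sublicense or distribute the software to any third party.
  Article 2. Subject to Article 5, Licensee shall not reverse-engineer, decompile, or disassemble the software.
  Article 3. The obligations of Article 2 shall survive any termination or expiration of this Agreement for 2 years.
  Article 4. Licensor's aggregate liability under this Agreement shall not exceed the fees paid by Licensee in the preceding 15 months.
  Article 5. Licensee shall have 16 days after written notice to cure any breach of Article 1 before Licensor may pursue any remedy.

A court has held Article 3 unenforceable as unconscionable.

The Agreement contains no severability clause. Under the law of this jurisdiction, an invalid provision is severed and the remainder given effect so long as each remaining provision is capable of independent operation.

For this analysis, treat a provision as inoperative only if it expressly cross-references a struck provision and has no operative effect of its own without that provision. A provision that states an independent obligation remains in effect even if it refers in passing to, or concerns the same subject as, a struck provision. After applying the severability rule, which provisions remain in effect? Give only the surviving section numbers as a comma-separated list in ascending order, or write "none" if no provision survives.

1, 2, 4, 5

Article 3 is struck. Although Article 1 refers to Article 3, its operative terms do not depend on Article 3, so it remains in effect. Nothing else in the Agreement is defined by reference to Article 3. With no severability clause, the stated default rule severs what cannot stand and enforces each remaining provision that can operate on its own. That leaves Article 1, Article 2, Article 4, and Article 5 in effect.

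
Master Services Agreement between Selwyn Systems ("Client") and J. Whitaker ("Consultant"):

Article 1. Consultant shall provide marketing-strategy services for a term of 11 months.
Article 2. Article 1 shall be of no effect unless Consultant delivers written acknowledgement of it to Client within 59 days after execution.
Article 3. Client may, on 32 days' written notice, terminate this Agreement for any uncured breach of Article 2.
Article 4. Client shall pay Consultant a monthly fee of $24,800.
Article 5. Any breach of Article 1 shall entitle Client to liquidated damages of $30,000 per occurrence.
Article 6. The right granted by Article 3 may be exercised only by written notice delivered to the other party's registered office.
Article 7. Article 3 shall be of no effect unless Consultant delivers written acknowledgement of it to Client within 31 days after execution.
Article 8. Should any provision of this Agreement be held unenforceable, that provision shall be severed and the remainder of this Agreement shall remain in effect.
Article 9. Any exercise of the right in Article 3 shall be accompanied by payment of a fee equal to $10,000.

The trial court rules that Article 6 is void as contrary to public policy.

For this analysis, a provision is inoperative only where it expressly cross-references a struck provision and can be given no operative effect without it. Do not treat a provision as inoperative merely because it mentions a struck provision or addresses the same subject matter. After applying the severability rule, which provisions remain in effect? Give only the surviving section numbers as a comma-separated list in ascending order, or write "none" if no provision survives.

Article 6 is struck. Nothing else in the Agreement is defined by reference to Article 6. Article 8 is a severability clause and preserves every provision that can still be given independent effect. The provisions still in force are Article 1, Article 2, Article 3, Article 4, Article 5, Article 7, Article 8, and Article 9.

1, 2, 3, 4, 5, 7, 8, 9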